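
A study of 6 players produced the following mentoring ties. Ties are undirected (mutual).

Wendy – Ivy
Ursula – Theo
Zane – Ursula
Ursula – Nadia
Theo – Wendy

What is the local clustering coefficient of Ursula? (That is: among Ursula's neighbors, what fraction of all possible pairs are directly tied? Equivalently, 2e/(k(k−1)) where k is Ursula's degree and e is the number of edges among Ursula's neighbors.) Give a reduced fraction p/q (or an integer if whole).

0

Ursula's neighbors: Nadia, Theo, and Zane (k = 3).
Possible neighbor pairs: C(3,2) = 3. Edges among them: none → e = 0.
Clustering(Ursula) = 0/3 = 0.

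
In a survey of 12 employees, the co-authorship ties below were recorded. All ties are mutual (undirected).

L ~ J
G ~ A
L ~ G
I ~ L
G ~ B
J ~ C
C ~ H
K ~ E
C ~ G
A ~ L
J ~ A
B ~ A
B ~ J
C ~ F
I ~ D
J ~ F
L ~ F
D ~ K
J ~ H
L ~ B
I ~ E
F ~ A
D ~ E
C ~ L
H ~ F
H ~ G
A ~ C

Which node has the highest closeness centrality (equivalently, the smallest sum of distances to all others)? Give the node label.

Farness (sum of distances to all others) for each node — A:20, B:22, C:20, D:27, E:27, F:21, G:21, H:26, I:20, J:20, K:36, L:16.
The smallest farness is 16, for L, so L has the highest closeness.

L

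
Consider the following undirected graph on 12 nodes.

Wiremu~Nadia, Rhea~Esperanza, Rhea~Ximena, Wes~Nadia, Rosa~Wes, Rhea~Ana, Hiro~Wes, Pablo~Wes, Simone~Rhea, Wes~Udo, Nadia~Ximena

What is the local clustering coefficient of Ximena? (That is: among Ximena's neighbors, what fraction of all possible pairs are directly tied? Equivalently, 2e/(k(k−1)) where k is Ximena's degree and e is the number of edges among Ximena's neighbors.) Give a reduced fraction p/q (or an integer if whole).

0

Ximena's neighbors: Nadia and Rhea (k = 2).
Possible neighbor pairs: C(2,2) = 1. Edges among them: none → e = 0.
Clustering(Ximena) = 0/1.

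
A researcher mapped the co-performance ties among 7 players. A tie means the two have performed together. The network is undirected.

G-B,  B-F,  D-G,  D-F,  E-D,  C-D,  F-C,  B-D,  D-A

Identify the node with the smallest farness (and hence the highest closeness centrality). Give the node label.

Farness (sum of distances to all others) for each node — A:11, B:9, C:10, D:6, E:11, F:9, G:10.
The smallest farness is 6, for D, so D has the highest closeness.

D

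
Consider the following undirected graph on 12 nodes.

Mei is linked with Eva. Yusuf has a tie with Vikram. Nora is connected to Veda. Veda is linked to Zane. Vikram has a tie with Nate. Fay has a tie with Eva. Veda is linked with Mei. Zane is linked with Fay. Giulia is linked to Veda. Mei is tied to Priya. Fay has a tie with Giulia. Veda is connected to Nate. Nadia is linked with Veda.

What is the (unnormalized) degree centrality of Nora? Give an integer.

1

Nora is directly tied to Veda. That is 1 neighbor, so the degree of Nora is 1.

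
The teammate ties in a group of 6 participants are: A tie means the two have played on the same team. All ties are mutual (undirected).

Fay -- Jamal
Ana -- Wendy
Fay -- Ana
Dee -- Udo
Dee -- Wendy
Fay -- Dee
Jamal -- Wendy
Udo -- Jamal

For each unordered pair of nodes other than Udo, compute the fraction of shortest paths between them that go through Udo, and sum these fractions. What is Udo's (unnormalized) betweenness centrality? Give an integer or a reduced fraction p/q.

1/3

Pairs whose geodesics pass through Udo — Dee–Jamal: 1/3.
All other pairs contribute 0.
Summing the contributions gives betweenness(Udo) = 1/3.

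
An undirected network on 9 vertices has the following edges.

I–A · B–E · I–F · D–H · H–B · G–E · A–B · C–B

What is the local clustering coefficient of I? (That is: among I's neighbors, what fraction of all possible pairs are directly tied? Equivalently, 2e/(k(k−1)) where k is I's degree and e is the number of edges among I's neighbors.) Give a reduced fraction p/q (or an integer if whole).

0

I's neighbors: A and F (k = 2).
Possible neighbor pairs: C(2,2) = 1. Edges among them: none → e = 0.
Clustering(I) = 0/1.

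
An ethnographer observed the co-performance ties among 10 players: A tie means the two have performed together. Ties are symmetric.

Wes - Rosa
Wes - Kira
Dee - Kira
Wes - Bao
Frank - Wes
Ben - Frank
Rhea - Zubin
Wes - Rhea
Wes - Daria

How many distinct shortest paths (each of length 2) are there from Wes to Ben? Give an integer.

The shortest distance is 2, and the only length-2 path is Wes–Frank–Ben. So there is exactly 1 shortest path.

1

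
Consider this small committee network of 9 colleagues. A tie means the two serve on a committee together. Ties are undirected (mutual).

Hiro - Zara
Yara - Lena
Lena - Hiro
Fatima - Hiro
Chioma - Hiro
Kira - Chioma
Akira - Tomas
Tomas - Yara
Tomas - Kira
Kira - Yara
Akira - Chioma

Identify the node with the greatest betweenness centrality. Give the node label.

Hiro

Unnormalized betweenness of each node: Akira:3/2, Chioma:9, Fatima:0, Hiro:29/2, Kira:5/2, Lena:4, Tomas:2, Yara:7/2, Zara:0.
Hiro has the largest value, 29/2, making it the main broker — the node through which the most shortest paths run.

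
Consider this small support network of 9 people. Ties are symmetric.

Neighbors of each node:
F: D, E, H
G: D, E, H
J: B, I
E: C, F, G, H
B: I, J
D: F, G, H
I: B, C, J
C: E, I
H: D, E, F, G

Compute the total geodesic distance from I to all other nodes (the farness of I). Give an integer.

Distances from I: B:1, C:1, D:4, E:2, F:3, G:3, H:3, J:1.
Sum = 1 + 1 + 4 + 2 + 3 + 3 + 3 + 1 = 18.

18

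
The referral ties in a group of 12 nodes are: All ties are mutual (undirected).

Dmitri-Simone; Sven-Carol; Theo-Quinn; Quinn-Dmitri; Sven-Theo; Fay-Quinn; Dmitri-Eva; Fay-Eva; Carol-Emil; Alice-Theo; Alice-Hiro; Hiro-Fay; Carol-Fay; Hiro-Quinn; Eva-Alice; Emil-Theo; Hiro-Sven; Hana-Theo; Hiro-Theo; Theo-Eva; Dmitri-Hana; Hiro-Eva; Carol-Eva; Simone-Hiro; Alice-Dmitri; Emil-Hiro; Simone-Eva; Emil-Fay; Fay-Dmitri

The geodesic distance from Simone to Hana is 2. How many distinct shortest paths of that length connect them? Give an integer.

1

The shortest distance is 2, and the only length-2 path is Simone–Dmitri–Hana. So there is exactly 1 shortest path.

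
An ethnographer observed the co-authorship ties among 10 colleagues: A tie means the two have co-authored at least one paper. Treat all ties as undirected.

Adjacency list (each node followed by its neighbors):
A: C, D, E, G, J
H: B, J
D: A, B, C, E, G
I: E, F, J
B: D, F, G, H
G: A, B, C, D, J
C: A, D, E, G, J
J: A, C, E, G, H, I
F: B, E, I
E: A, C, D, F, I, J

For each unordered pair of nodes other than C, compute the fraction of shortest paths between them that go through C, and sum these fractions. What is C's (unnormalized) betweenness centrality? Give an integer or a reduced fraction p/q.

Pairs whose geodesics pass through C — J–D: 1/4; G–E: 1/4.
All other pairs contribute 0.
Summing the contributions gives betweenness(C) = 1/2.

1/2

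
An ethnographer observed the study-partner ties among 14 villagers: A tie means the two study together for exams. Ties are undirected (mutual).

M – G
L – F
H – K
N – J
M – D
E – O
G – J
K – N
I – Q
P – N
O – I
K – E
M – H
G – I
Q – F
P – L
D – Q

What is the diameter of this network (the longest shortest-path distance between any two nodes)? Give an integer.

Eccentricity of each node (its greatest distance to any other): D:4, E:4, F:4, G:4, H:4, I:4, J:4, K:4, L:4, M:4, N:4, O:4, P:4, Q:4.
The maximum eccentricity is 4, realized for instance by the pair L–G via L – P – N – J – G. So the diameter is 4.

4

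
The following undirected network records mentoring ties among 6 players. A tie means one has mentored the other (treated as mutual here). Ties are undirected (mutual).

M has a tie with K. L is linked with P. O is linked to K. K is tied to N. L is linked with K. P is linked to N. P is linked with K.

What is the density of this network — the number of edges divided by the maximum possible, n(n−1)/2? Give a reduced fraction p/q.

7/15

There are 7 edges and 6 nodes, so the maximum possible is C(6,2) = 15.
Density = 7/15.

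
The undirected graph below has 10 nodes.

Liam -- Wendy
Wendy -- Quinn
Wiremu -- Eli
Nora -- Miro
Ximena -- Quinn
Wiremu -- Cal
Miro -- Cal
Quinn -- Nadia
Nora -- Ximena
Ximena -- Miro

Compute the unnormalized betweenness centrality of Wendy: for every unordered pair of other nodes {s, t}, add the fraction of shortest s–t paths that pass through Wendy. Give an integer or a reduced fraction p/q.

8

Pairs whose geodesics pass through Wendy — Quinn–Liam: 1; Liam–Eli: 1; Liam–Nora: 1; Liam–Miro: 1; Liam–Nadia: 1; Liam–Wiremu: 1; Liam–Ximena: 1; Liam–Cal: 1.
All other pairs contribute 0.
Summing the contributions gives betweenness(Wendy) = 8.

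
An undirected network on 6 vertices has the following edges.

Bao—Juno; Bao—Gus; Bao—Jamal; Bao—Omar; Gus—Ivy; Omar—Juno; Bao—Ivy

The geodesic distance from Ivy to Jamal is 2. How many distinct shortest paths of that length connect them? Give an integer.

1

The shortest distance is 2, and the only length-2 path is Ivy–Bao–Jamal. So there is exactly 1 shortest path.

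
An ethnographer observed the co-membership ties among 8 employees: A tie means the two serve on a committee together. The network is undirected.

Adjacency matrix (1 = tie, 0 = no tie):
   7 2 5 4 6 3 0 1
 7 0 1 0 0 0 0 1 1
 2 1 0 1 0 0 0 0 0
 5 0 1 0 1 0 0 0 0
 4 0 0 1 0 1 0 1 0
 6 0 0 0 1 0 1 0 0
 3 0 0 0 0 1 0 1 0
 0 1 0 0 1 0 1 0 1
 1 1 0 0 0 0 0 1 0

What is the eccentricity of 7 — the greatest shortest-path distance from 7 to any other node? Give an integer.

Distances from 7: 0:1, 1:1, 2:1, 3:2, 4:2, 5:2, 6:3.
The largest is 3 (to 6), so the eccentricity of 7 is 3.

3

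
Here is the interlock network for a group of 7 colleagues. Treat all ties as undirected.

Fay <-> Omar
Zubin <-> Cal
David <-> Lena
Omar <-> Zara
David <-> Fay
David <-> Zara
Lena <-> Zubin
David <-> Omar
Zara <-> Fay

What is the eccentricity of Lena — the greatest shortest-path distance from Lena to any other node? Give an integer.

Distances from Lena: Cal:2, David:1, Fay:2, Omar:2, Zara:2, Zubin:1.
The largest is 2 (to Fay, Omar, Zara, and Cal), so the eccentricity of Lena is 2.

2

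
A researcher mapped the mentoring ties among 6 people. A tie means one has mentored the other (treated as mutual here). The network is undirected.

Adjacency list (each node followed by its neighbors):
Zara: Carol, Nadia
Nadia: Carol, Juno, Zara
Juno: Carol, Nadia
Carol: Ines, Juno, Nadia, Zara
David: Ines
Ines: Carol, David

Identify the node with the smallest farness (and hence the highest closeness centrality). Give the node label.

Farness (sum of distances to all others) for each node — Carol:6, David:12, Ines:8, Juno:9, Nadia:8, Zara:9.
The smallest farness is 6, for Carol, so Carol has the highest closeness.

Carol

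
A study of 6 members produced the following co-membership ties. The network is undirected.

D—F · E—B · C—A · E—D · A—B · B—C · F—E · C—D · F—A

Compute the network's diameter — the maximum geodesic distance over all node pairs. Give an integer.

2

Eccentricity of each node (its greatest distance to any other): A:2, B:2, C:2, D:2, E:2, F:2.
The maximum eccentricity is 2, realized for instance by the pair B–D via B – E – D. So the diameter is 2.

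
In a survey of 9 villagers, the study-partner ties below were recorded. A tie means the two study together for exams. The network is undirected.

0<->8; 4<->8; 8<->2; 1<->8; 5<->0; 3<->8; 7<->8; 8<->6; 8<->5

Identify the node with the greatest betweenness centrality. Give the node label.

Unnormalized betweenness of each node: 0:0, 1:0, 2:0, 3:0, 4:0, 5:0, 6:0, 7:0, 8:27.
8 has the largest value, 27, making it the main broker — the node through which the most shortest paths run.

8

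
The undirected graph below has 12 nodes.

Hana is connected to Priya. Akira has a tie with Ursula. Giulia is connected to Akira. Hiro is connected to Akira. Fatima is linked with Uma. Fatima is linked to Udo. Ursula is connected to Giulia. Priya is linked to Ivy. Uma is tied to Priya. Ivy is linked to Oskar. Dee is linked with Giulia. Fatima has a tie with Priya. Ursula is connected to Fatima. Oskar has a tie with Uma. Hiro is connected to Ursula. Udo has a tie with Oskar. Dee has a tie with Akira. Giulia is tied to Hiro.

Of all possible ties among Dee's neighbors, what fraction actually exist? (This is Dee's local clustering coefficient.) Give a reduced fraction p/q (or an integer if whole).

1

Dee's neighbors: Akira and Giulia (k = 2).
Possible neighbor pairs: C(2,2) = 1. Edges among them: Akira–Giulia → e = 1.
Clustering(Dee) = 1/1.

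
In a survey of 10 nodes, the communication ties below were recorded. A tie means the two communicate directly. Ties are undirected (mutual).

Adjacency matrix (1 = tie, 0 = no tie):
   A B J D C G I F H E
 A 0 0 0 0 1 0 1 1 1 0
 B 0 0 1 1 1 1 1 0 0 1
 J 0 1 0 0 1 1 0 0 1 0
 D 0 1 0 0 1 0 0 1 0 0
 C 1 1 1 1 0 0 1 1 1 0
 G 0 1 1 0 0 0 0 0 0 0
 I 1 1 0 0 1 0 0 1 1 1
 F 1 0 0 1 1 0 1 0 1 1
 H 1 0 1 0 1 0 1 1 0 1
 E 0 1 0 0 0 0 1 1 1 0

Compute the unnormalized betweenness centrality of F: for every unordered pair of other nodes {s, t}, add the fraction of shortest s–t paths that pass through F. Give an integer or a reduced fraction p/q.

29/12

Pairs whose geodesics pass through F — A–D: 1/2; A–E: 1/3; D–I: 1/3; D–H: 1/2; D–E: 1/2; C–E: 1/4.
All other pairs contribute 0.
Summing the contributions gives betweenness(F) = 29/12.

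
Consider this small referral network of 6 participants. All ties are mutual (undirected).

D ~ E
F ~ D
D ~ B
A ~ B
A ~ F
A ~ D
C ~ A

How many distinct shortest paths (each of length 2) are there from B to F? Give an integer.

The shortest distance is 2. The length-2 paths are: B–D–F; B–A–F.
That gives 2 distinct shortest paths.

2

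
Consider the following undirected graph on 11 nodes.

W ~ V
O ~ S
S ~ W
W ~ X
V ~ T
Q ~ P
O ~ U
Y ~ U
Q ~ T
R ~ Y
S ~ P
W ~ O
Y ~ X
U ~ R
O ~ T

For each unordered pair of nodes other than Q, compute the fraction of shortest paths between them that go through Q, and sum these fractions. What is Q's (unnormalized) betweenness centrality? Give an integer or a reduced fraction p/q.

3/2

Pairs whose geodesics pass through Q — T–P: 1; V–P: 1/2.
All other pairs contribute 0.
Summing the contributions gives betweenness(Q) = 3/2.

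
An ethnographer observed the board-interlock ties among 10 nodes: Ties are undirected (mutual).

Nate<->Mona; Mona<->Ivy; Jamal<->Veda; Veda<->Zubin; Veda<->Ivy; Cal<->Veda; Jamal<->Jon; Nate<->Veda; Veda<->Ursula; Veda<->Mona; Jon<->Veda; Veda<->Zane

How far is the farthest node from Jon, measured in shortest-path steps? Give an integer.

2

Distances from Jon: Cal:2, Ivy:2, Jamal:1, Mona:2, Nate:2, Ursula:2, Veda:1, Zane:2, Zubin:2.
The largest is 2 (to Mona, Cal, Ursula, Ivy, Zane, Zubin, and Nate), so the eccentricity of Jon is 2.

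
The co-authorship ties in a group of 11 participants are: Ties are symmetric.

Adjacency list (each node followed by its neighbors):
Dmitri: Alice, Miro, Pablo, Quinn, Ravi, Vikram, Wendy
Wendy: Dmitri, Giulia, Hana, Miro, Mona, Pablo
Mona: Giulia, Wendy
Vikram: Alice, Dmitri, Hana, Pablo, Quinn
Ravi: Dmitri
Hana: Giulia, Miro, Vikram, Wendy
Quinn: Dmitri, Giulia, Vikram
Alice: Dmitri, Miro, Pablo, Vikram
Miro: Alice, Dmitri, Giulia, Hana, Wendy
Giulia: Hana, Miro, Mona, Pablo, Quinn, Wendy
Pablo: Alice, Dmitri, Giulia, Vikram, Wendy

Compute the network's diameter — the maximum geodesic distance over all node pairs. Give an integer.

3

Eccentricity of each node (its greatest distance to any other): Alice:3, Dmitri:2, Giulia:3, Hana:3, Miro:2, Mona:3, Pablo:2, Quinn:2, Ravi:3, Vikram:3, Wendy:2.
The maximum eccentricity is 3, realized for instance by the pair Vikram–Mona via Vikram – Quinn – Giulia – Mona. So the diameter is 3.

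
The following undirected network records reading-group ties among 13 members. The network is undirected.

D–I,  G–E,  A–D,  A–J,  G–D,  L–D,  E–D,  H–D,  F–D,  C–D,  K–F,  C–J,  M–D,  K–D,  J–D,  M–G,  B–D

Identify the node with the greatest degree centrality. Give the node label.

D

Degrees — A:2, B:1, C:2, D:12, E:2, F:2, G:3, H:1, I:1, J:3, K:2, L:1, M:2.
The maximum is 12, attained only by D.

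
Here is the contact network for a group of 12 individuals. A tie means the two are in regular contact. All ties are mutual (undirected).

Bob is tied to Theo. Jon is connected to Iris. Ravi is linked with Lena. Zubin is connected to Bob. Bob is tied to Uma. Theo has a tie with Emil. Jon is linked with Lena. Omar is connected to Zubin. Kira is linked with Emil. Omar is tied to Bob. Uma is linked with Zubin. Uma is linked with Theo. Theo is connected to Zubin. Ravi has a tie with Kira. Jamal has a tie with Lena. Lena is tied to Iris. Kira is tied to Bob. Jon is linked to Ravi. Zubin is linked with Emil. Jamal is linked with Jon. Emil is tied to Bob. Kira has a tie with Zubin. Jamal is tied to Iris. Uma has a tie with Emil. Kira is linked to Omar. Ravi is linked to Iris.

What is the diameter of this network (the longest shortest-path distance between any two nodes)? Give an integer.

Eccentricity of each node (its greatest distance to any other): Bob:4, Emil:4, Iris:4, Jamal:5, Jon:4, Kira:3, Lena:4, Omar:4, Ravi:3, Theo:5, Uma:5, Zubin:4.
The maximum eccentricity is 5, realized for instance by the pair Theo–Jamal via Theo – Emil – Kira – Ravi – Iris – Jamal. So the diameter is 5.

5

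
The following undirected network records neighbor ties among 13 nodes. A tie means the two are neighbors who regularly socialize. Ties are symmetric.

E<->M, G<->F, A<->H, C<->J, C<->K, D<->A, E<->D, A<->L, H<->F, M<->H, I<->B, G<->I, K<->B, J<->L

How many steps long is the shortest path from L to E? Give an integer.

3

One shortest route is L – A – D – E, which uses 3 edges, and at distance 2 from L we only reach {C, D, H}, which does not include E. So d(L,E) = 3.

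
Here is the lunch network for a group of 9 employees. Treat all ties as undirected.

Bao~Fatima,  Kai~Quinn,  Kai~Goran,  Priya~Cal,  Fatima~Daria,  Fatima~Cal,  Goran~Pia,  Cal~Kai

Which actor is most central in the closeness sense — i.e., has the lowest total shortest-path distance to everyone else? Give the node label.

Cal

Farness (sum of distances to all others) for each node — Bao:24, Cal:14, Daria:24, Fatima:17, Goran:20, Kai:15, Pia:27, Priya:21, Quinn:22.
The smallest farness is 14, for Cal, so Cal has the highest closeness.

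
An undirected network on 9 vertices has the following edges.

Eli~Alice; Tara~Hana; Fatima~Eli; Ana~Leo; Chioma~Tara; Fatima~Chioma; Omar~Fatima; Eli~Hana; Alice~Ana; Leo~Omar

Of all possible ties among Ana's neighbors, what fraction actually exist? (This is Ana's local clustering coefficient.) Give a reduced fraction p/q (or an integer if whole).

0

Ana's neighbors: Alice and Leo (k = 2).
Possible neighbor pairs: C(2,2) = 1. Edges among them: none → e = 0.
Clustering(Ana) = 0/1.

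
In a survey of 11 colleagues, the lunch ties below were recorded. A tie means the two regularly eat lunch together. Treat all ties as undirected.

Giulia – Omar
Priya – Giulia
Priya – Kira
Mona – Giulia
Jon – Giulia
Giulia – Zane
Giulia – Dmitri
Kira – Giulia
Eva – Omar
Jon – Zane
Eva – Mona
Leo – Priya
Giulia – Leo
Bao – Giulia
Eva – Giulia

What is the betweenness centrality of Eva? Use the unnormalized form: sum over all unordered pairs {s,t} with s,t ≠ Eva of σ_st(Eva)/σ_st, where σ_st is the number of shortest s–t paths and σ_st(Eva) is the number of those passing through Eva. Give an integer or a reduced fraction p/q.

Pairs whose geodesics pass through Eva — Omar–Mona: 1/2.
All other pairs contribute 0.
Summing the contributions gives betweenness(Eva) = 1/2.

1/2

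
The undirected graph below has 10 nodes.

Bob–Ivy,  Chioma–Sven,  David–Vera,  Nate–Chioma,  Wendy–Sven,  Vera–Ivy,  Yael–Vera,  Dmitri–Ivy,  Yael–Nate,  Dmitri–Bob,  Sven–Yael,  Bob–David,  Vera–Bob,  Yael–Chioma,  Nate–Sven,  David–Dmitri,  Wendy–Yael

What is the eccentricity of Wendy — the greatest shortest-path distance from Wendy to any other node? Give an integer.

4

Distances from Wendy: Bob:3, Chioma:2, David:3, Dmitri:4, Ivy:3, Nate:2, Sven:1, Vera:2, Yael:1.
The largest is 4 (to Dmitri), so the eccentricity of Wendy is 4.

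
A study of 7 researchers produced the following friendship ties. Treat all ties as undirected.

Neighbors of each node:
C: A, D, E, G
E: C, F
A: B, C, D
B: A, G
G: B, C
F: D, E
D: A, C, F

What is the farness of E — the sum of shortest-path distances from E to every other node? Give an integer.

11

Distances from E: A:2, B:3, C:1, D:2, F:1, G:2.
Sum = 2 + 3 + 1 + 2 + 1 + 2 = 11.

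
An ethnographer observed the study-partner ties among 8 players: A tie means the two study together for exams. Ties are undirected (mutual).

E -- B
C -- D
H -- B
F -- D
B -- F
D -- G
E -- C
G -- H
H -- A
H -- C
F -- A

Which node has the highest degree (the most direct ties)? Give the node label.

H

Degrees — A:2, B:3, C:3, D:3, E:2, F:3, G:2, H:4.
The maximum is 4, attained only by H.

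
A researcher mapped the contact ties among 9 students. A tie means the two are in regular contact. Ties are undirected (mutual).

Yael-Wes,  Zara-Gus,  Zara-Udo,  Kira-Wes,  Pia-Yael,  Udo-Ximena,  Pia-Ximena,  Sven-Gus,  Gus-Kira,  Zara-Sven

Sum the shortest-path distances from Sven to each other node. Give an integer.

20

Distances from Sven: Gus:1, Kira:2, Pia:4, Udo:2, Wes:3, Ximena:3, Yael:4, Zara:1.
Sum = 1 + 2 + 4 + 2 + 3 + 3 + 4 + 1 = 20.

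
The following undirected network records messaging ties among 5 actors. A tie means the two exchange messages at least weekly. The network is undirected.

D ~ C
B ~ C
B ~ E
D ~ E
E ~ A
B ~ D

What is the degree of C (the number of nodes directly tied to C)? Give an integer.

C is directly tied to B and D. That is 2 neighbors, so the degree of C is 2.

2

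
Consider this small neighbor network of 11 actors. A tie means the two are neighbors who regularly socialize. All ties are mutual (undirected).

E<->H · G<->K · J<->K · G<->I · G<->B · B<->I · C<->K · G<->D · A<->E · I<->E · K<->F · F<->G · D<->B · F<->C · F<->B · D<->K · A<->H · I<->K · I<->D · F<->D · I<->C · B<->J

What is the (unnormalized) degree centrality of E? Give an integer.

3

E is directly tied to A, H, and I. That is 3 neighbors, so the degree of E is 3.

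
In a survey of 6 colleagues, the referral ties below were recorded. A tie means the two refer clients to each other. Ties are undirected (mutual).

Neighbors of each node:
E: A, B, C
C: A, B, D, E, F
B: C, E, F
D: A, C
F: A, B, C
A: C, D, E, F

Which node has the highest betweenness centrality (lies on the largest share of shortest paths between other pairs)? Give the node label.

Unnormalized betweenness of each node: A:4/3, B:1/3, C:8/3, D:0, E:1/3, F:1/3.
C has the largest value, 8/3, making it the main broker — the node through which the most shortest paths run.

C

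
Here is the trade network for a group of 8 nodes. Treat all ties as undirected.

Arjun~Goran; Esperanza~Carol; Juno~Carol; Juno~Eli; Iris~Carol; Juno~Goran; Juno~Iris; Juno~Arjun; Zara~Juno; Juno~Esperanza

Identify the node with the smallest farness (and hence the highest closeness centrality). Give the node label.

Juno

Farness (sum of distances to all others) for each node — Arjun:12, Carol:11, Eli:13, Esperanza:12, Goran:12, Iris:12, Juno:7, Zara:13.
The smallest farness is 7, for Juno, so Juno has the highest closeness.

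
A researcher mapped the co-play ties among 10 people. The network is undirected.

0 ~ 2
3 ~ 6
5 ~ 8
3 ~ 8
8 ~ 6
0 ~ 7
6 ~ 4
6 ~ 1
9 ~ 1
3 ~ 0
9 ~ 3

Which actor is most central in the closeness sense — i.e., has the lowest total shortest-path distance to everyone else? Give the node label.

Farness (sum of distances to all others) for each node — 0:18, 1:22, 2:26, 3:14, 4:24, 5:25, 6:16, 7:26, 8:17, 9:20.
The smallest farness is 14, for 3, so 3 has the highest closeness.

3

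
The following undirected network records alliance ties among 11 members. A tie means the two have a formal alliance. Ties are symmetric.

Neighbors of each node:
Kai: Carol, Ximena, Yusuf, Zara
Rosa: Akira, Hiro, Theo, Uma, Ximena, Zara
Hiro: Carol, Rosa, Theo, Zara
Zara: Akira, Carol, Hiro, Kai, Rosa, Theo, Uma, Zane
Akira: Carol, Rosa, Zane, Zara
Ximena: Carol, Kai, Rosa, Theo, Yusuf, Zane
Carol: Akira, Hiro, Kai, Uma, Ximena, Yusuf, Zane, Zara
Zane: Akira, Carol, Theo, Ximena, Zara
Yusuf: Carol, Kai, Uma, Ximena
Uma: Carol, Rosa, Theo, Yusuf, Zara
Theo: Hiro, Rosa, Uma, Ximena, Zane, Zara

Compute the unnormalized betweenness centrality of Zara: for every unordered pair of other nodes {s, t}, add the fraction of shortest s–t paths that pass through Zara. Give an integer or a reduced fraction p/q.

Pairs whose geodesics pass through Zara — Akira–Theo: 1/3; Akira–Hiro: 1/3; Akira–Kai: 1/2; Akira–Uma: 1/3; Theo–Kai: 1/2; Theo–Carol: 1/5; Hiro–Zane: 1/3; Hiro–Kai: 1/2; Hiro–Uma: 1/4; Rosa–Zane: 1/4; Rosa–Kai: 1/2; Rosa–Carol: 1/5; Zane–Kai: 1/3; Zane–Uma: 1/3 … (+1 more pairs).
All other pairs contribute 0.
Summing the contributions gives betweenness(Zara) = 157/30.

157/30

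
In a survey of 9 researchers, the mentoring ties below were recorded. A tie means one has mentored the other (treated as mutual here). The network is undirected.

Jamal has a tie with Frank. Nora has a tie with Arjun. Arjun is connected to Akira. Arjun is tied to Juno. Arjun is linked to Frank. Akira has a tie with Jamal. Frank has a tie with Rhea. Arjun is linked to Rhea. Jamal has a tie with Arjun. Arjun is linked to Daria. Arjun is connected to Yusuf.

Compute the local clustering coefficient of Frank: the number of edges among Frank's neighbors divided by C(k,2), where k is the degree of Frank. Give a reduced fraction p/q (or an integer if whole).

2/3

Frank's neighbors: Arjun, Jamal, and Rhea (k = 3).
Possible neighbor pairs: C(3,2) = 3. Edges among them: Arjun–Jamal, Arjun–Rhea → e = 2.
Clustering(Frank) = 2/3.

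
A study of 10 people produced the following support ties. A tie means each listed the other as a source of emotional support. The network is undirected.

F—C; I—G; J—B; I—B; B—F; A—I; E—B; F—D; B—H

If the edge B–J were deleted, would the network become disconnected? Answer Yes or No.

Yes

Without the B–J edge there is no alternate route between B and J, so the network disconnects. It is a bridge.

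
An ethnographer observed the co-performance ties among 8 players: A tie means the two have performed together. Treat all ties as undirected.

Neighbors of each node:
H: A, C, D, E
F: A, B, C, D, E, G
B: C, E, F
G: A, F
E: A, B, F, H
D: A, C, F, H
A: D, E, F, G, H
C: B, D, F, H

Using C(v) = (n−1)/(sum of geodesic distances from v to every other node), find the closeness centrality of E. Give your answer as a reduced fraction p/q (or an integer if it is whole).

Distances from E: A:1, B:1, C:2, D:2, F:1, G:2, H:1. Sum = 10.
n = 8, so closeness = 7/10.

7/10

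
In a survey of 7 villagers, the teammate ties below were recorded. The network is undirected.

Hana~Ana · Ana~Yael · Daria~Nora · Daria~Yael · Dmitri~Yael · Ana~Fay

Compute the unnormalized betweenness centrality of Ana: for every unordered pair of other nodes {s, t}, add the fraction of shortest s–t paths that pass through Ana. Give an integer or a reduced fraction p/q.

Pairs whose geodesics pass through Ana — Fay–Daria: 1; Fay–Hana: 1; Fay–Nora: 1; Fay–Yael: 1; Fay–Dmitri: 1; Daria–Hana: 1; Hana–Nora: 1; Hana–Yael: 1; Hana–Dmitri: 1.
All other pairs contribute 0.
Summing the contributions gives betweenness(Ana) = 9.

9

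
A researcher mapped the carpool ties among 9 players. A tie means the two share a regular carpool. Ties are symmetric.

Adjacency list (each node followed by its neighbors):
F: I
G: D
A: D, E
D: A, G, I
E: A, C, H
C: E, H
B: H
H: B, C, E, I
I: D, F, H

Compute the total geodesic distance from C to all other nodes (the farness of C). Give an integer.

Distances from C: A:2, B:2, D:3, E:1, F:3, G:4, H:1, I:2.
Sum = 2 + 2 + 3 + 1 + 3 + 4 + 1 + 2 = 18.

18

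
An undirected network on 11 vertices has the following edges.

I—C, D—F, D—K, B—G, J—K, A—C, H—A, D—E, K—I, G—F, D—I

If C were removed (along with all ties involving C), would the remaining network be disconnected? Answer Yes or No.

Yes

Removing C leaves {A and H} with no path to {B, D, E, F, G, I, J, and K}, so the network splits into 2 components. C is a cut vertex.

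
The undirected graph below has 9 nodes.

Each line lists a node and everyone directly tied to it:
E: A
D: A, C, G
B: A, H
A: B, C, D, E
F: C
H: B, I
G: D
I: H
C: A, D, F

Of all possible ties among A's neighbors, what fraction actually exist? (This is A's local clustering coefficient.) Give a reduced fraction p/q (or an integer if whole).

A's neighbors: B, C, D, and E (k = 4).
Possible neighbor pairs: C(4,2) = 6. Edges among them: C–D → e = 1.
Clustering(A) = 1/6.

1/6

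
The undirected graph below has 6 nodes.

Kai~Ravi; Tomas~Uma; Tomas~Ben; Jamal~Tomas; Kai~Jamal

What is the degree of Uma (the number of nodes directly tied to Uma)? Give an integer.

Uma is directly tied to Tomas. That is 1 neighbor, so the degree of Uma is 1.

1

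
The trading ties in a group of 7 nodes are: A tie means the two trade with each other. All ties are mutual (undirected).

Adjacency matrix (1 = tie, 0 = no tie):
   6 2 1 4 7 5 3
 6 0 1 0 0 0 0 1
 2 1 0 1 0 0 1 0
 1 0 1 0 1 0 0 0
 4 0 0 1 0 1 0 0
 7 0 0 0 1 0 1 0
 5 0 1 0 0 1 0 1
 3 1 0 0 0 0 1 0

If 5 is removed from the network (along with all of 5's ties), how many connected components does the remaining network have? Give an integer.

1

5's neighbors (2, 3, and 7) remain reachable from one another through other ties, so the rest of the network stays in one piece.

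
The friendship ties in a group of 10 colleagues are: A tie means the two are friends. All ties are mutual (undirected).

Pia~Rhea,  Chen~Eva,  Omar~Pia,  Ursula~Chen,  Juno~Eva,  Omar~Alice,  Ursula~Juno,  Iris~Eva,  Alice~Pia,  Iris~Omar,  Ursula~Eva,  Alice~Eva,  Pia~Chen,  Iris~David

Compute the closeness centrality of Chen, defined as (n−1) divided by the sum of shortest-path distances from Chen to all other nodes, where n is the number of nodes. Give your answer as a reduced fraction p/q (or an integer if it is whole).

Distances from Chen: Alice:2, David:3, Eva:1, Iris:2, Juno:2, Omar:2, Pia:1, Rhea:2, Ursula:1. Sum = 16.
n = 10, so closeness = 9/16.

9/16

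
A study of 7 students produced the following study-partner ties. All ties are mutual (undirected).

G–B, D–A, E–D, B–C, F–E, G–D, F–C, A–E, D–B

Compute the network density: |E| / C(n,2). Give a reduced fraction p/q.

There are 9 edges and 7 nodes, so the maximum possible is C(7,2) = 21.
Density = 9/21 = 3/7.

3/7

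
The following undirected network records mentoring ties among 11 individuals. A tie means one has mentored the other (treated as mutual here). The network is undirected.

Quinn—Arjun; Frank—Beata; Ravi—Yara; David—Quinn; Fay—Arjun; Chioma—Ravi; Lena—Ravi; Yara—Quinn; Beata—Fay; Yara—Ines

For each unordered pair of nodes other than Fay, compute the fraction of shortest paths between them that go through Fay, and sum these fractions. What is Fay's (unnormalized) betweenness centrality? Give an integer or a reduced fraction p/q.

16

Pairs whose geodesics pass through Fay — Quinn–Frank: 1; Quinn–Beata: 1; Frank–Arjun: 1; Frank–Yara: 1; Frank–Chioma: 1; Frank–Lena: 1; Frank–Ines: 1; Frank–Ravi: 1; Frank–David: 1; Arjun–Beata: 1; Yara–Beata: 1; Chioma–Beata: 1; Beata–Lena: 1; Beata–Ines: 1 … (+2 more pairs).
All other pairs contribute 0.
Summing the contributions gives betweenness(Fay) = 16.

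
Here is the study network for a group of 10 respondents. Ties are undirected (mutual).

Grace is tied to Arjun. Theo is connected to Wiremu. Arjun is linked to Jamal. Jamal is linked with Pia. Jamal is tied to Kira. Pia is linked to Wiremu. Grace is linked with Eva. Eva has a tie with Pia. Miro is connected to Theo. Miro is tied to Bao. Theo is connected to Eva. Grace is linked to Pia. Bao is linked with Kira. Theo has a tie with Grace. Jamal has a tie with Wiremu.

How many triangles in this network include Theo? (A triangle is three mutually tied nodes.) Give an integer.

1

Theo's neighbors: Eva, Grace, Miro, and Wiremu.
Neighbor pairs that are themselves tied: Theo–Eva–Grace. Each forms one triangle with Theo, for 1 in total.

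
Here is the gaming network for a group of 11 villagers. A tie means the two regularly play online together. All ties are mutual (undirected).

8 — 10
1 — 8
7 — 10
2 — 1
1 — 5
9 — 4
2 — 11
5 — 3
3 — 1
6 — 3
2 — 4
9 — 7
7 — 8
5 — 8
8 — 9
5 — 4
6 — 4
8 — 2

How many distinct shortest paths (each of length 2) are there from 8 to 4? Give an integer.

3

The shortest distance is 2. The length-2 paths are: 8–9–4; 8–5–4; 8–2–4.
That gives 3 distinct shortest paths.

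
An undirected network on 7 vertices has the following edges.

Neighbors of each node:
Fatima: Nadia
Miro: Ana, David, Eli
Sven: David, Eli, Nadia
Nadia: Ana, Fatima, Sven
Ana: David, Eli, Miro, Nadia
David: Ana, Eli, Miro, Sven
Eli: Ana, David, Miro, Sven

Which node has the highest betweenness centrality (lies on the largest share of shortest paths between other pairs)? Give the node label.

Nadia

Unnormalized betweenness of each node: Ana:4, David:5/6, Eli:5/6, Fatima:0, Miro:0, Nadia:16/3, Sven:2.
Nadia has the largest value, 16/3, making it the main broker — the node through which the most shortest paths run.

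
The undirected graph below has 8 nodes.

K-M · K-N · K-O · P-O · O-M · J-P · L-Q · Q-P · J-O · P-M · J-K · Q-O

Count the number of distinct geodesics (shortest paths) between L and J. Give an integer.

2

The shortest distance is 3. The length-3 paths are: L–Q–O–J; L–Q–P–J.
That gives 2 distinct shortest paths.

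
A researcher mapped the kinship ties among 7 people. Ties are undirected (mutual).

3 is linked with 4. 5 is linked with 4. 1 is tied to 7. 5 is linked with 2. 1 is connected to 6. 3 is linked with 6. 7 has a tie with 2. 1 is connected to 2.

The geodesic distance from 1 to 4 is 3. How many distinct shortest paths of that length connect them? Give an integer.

2

The shortest distance is 3. The length-3 paths are: 1–6–3–4; 1–2–5–4.
That gives 2 distinct shortest paths.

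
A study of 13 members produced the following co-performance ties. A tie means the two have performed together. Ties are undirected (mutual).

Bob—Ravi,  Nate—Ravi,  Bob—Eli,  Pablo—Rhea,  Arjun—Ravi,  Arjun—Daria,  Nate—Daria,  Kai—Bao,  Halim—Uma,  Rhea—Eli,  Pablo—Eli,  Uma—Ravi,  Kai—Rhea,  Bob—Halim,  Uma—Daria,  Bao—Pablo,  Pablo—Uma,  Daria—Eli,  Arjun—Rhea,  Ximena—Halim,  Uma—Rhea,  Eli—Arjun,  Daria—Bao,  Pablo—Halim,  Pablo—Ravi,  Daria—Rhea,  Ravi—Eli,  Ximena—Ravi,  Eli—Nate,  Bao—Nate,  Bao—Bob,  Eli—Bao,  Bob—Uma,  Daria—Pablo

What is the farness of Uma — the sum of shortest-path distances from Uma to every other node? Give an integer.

18

Distances from Uma: Arjun:2, Bao:2, Bob:1, Daria:1, Eli:2, Halim:1, Kai:2, Nate:2, Pablo:1, Ravi:1, Rhea:1, Ximena:2.
Sum = 2 + 2 + 1 + 1 + 2 + 1 + 2 + 2 + 1 + 1 + 1 + 2 = 18.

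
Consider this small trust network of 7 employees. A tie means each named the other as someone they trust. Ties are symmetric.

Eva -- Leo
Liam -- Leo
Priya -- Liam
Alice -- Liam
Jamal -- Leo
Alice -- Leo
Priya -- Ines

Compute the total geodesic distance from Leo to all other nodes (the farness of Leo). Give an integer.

9

Distances from Leo: Alice:1, Eva:1, Ines:3, Jamal:1, Liam:1, Priya:2.
Sum = 1 + 1 + 3 + 1 + 1 + 2 = 9.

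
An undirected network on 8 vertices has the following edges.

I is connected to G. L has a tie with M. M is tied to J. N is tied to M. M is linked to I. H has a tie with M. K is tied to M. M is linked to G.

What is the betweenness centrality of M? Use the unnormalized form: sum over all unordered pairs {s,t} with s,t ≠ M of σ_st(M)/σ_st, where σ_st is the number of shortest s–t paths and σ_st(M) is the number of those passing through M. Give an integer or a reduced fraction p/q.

Pairs whose geodesics pass through M — I–J: 1; I–H: 1; I–N: 1; I–L: 1; I–K: 1; J–H: 1; J–N: 1; J–L: 1; J–G: 1; J–K: 1; H–N: 1; H–L: 1; H–G: 1; H–K: 1 … (+6 more pairs).
All other pairs contribute 0.
Summing the contributions gives betweenness(M) = 20.

20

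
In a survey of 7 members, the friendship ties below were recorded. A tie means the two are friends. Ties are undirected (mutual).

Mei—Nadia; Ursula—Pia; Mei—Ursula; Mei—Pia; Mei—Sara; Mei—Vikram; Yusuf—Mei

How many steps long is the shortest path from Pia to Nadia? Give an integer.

One shortest route is Pia – Mei – Nadia, which uses 2 edges, and Pia and Nadia are not directly tied, so nothing shorter exists. So d(Pia,Nadia) = 2.

2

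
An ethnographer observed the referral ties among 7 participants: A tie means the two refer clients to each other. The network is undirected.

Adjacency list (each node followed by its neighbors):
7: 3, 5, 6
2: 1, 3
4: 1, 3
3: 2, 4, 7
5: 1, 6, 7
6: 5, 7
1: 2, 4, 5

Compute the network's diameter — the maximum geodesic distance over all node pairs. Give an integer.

3

Eccentricity of each node (its greatest distance to any other): 1:2, 2:3, 3:2, 4:3, 5:2, 6:3, 7:2.
The maximum eccentricity is 3, realized for instance by the pair 2–6 via 2 – 1 – 5 – 6. So the diameter is 3.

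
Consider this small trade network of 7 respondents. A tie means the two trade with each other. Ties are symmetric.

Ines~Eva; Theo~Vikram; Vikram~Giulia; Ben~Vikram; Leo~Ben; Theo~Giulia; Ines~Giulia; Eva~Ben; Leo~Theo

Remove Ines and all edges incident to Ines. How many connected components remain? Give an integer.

1

Ines's neighbors (Eva and Giulia) remain reachable from one another through other ties, so the rest of the network stays in one piece.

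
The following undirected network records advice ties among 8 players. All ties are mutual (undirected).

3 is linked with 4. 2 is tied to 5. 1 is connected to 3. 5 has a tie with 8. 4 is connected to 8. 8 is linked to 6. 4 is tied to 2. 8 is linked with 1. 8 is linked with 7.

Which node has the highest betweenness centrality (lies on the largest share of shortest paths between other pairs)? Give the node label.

8

Unnormalized betweenness of each node: 1:11/6, 2:5/6, 3:5/6, 4:16/3, 5:11/6, 6:0, 7:0, 8:43/3.
8 has the largest value, 43/3, making it the main broker — the node through which the most shortest paths run.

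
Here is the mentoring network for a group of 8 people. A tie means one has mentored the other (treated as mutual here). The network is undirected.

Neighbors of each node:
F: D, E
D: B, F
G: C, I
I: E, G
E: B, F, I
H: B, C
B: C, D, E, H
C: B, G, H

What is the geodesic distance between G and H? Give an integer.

One shortest route is G – C – H, which uses 2 edges, and G and H are not directly tied, so nothing shorter exists. So d(G,H) = 2.

2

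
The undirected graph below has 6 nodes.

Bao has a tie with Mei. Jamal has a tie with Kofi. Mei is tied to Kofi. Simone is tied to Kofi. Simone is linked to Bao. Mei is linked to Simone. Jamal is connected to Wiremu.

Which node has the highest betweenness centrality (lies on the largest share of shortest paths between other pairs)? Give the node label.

Unnormalized betweenness of each node: Bao:0, Jamal:4, Kofi:6, Mei:3/2, Simone:3/2, Wiremu:0.
Kofi has the largest value, 6, making it the main broker — the node through which the most shortest paths run.

Kofi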